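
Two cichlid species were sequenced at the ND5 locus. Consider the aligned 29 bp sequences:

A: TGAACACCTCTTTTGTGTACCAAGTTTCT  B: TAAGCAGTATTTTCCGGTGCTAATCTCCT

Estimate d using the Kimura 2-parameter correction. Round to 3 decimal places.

Of 29 sites, 9 differences are transitions and 5 are transversions, so P = 9/29 ≈ 0.310345 and Q = 5/29 ≈ 0.172414.
Under the Kimura two-parameter model, d = −½ ln(1 − 2P − Q) − ¼ ln(1 − 2Q).
1 − 2P − Q = 0.206896, giving −½ ln(0.206896) = 0.787770.
1 − 2Q = 0.655172, giving −¼ ln(0.655172) = 0.105714.
d = 0.787770 + 0.105714 = 0.893484.

0.893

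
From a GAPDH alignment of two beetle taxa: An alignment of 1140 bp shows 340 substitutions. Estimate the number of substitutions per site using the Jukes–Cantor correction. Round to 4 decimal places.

p = 340/1140 ≈ 0.298246.
d = −(3/4) ln(1 − 4p/3) = −0.75 ln(1 − 0.397661) = −0.75 ln(0.602339)
  = −0.75 × (-0.506935) = 0.380201 substitutions/site.

0.3802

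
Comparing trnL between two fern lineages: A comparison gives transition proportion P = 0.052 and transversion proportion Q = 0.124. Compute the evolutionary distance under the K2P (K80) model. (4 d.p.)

Under the Kimura two-parameter model, d = −½ ln(1 − 2P − Q) − ¼ ln(1 − 2Q).
1 − 2P − Q = 0.772, giving −½ ln(0.772) = 0.129385.
1 − 2Q = 0.752, giving −¼ ln(0.752) = 0.071255.
d = 0.129385 + 0.071255 = 0.200640.

0.2006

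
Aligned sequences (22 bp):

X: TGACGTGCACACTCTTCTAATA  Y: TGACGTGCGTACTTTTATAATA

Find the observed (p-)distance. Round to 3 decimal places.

The sequences differ at 4 of 22 positions (sites 9, 10, 14, 17).
p = 4/22 = 0.181818… ≈ 0.182 (to 3 d.p.).

0.182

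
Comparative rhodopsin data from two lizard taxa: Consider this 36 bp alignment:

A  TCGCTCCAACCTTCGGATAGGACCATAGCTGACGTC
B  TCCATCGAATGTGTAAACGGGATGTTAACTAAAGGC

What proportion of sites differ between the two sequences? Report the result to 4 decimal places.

0.5000

The sequences differ at 18 of 36 positions.
p = 18/36 = 0.5000.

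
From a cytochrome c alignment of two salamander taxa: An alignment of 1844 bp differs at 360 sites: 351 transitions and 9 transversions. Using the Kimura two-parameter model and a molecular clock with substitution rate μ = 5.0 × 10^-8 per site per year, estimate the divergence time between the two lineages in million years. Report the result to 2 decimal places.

P = 351/1844 ≈ 0.190347 and Q = 9/1844 ≈ 0.004881.
Under the Kimura two-parameter model, d = −½ ln(1 − 2P − Q) − ¼ ln(1 − 2Q).
1 − 2P − Q = 0.614425, giving −½ ln(0.614425) = 0.243534.
1 − 2Q = 0.990238, giving −¼ ln(0.990238) = 0.002452.
d = 0.243534 + 0.002452 = 0.245986.
Under a molecular clock d = 2μt, so t = d/(2μ) = 0.245986 / (2 × 5.0 × 10^-8) = 2.46 million years.

2.46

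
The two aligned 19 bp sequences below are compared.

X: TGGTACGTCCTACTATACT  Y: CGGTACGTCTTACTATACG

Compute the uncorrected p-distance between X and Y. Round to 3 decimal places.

0.158

The sequences differ at 3 of 19 positions (sites 1, 10, 19).
p = 3/19 = 0.157894… ≈ 0.158 (to 3 d.p.).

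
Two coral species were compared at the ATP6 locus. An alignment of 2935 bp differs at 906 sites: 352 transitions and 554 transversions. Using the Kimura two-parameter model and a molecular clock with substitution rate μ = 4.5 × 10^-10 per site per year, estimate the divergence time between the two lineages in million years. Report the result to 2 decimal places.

P = 352/2935 ≈ 0.119932 and Q = 554/2935 ≈ 0.188756.
Under the Kimura two-parameter model, d = −½ ln(1 − 2P − Q) − ¼ ln(1 − 2Q).
1 − 2P − Q = 0.57138, giving −½ ln(0.57138) = 0.279850.
1 − 2Q = 0.622488, giving −¼ ln(0.622488) = 0.118508.
d = 0.279850 + 0.118508 = 0.398358.
Under a molecular clock d = 2μt, so t = d/(2μ) = 0.398358 / (2 × 4.5 × 10^-10) = 442.62 million years.

442.62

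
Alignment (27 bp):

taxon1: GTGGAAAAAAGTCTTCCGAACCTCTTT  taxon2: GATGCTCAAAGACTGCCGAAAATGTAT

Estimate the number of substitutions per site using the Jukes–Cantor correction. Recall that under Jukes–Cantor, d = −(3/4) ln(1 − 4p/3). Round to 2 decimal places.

The sequences differ at 11 of 27 sites, so p = 11/27 ≈ 0.407407.
d = −(3/4) ln(1 − 4p/3) = −0.75 ln(1 − 0.543209) = −0.75 ln(0.456791)
  = −0.75 × (-0.783529) = 0.587647 substitutions/site.

0.59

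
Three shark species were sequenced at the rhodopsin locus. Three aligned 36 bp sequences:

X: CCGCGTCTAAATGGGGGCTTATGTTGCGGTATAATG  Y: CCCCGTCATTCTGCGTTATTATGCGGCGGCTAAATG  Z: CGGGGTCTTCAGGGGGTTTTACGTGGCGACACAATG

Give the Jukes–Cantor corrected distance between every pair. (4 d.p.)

d(X,Y) = 0.5482, d(X,Z) = 0.4408, d(Y,Z) = 0.6082

X–Y: 14/36 sites differ → p ≈ 0.388889, d = −0.75 ln(1 − 0.518519) = 0.548166 ≈ 0.5482.
X–Z: 12/36 sites differ → p ≈ 0.333333, d = −0.75 ln(1 − 0.444444) = 0.440839 ≈ 0.4408.
Y–Z: 15/36 sites differ → p ≈ 0.416667, d = −0.75 ln(1 − 0.555556) = 0.608198 ≈ 0.6082.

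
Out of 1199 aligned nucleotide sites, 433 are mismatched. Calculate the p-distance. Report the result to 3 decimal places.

p = 433/1199 = 0.361134… ≈ 0.361 (to 3 d.p.).

0.361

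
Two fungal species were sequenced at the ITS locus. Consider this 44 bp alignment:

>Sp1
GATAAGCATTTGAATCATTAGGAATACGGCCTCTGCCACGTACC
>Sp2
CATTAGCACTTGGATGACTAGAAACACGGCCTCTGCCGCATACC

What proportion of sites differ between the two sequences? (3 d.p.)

0.227

The sequences differ at 10 of 44 positions (sites 1, 4, 9, 13, 16, 18, 22, 25, 38, 40).
p = 10/44 = 0.227272… ≈ 0.227 (to 3 d.p.).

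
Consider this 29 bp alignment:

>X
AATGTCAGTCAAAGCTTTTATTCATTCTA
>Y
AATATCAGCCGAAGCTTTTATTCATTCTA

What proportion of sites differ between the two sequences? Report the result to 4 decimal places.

The sequences differ at 3 of 29 positions (sites 4, 9, 11).
p = 3/29 = 0.103448… ≈ 0.1034 (to 4 d.p.).

0.1034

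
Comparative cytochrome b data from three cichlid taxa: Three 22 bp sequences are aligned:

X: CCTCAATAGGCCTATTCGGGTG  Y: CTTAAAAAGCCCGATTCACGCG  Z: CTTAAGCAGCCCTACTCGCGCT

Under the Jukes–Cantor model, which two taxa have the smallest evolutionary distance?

Y and Z

X–Y: 8/22 differ, p = 0.364, d = 0.497.
X–Z: 9/22 differ, p = 0.409, d = 0.591.
Y–Z: 6/22 differ, p = 0.273, d = 0.339.
The smallest distance is between Y and Z.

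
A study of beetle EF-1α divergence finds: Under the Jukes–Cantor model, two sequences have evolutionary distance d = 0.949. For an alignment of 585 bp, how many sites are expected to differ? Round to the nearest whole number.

315

Invert JC69: p = (3/4)(1 − e^(−4d/3)) = 0.75 × (1 − e^(-1.265333)) = 0.75 × (1 − 0.282145) = 0.538391.
Expected differing sites = pL ≈ 0.538391 × 585 = 314.958735 ≈ 315.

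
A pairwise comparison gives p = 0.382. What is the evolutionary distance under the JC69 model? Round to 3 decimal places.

0.534

d = −(3/4) ln(1 − 4p/3) = −0.75 ln(1 − 0.509333) = −0.75 ln(0.490667)
  = −0.75 × (-0.711990) = 0.533993 substitutions/site.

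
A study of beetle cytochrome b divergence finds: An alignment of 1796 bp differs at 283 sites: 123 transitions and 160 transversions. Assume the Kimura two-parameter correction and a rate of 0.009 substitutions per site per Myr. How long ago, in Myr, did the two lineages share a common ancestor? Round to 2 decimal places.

P = 123/1796 ≈ 0.068486 and Q = 160/1796 ≈ 0.089087.
Under the Kimura two-parameter model, d = −½ ln(1 − 2P − Q) − ¼ ln(1 − 2Q).
1 − 2P − Q = 0.773941, giving −½ ln(0.773941) = 0.128130.
1 − 2Q = 0.821826, giving −¼ ln(0.821826) = 0.049057.
d = 0.128130 + 0.049057 = 0.177187.
Under a molecular clock d = 2μt, so t = d/(2μ) = 0.177187 / (2 × 0.009) = 9.84 Myr.

9.84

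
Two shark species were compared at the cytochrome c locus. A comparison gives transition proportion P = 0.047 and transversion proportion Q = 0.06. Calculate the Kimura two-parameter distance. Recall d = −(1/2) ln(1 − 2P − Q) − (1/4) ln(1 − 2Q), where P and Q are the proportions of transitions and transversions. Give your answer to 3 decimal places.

0.116

Under the Kimura two-parameter model, d = −½ ln(1 − 2P − Q) − ¼ ln(1 − 2Q).
1 − 2P − Q = 0.846, giving −½ ln(0.846) = 0.083618.
1 − 2Q = 0.88, giving −¼ ln(0.88) = 0.031958.
d = 0.083618 + 0.031958 = 0.115576.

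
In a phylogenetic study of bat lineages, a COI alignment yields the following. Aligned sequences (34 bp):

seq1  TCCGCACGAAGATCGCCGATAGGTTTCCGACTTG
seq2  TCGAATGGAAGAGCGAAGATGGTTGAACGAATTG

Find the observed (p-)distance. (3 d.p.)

0.412

The sequences differ at 14 of 34 positions.
p = 14/34 = 0.411764… ≈ 0.412 (to 3 d.p.).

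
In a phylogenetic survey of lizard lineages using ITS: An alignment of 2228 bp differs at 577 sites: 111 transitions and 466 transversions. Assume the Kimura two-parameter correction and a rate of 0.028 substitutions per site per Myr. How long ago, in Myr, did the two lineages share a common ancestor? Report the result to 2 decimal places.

P = 111/2228 ≈ 0.04982 and Q = 466/2228 ≈ 0.209156.
Under the Kimura two-parameter model, d = −½ ln(1 − 2P − Q) − ¼ ln(1 − 2Q).
1 − 2P − Q = 0.691204, giving −½ ln(0.691204) = 0.184660.
1 − 2Q = 0.581688, giving −¼ ln(0.581688) = 0.135455.
d = 0.184660 + 0.135455 = 0.320115.
Under a molecular clock d = 2μt, so t = d/(2μ) = 0.320115 / (2 × 0.028) = 5.72 Myr.

5.72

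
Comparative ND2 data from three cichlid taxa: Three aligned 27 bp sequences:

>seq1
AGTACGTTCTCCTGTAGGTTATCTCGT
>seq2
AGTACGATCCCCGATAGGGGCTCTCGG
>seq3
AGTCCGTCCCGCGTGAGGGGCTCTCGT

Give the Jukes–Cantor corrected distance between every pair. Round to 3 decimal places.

d(seq1,seq2) = 0.377, d(seq1,seq3) = 0.511, d(seq2,seq3) = 0.318

seq1–seq2: 8/27 sites differ → p ≈ 0.296296, d = −0.75 ln(1 − 0.395061) = 0.376971 ≈ 0.377.
seq1–seq3: 10/27 sites differ → p ≈ 0.37037, d = −0.75 ln(1 − 0.493827) = 0.510658 ≈ 0.511.
seq2–seq3: 7/27 sites differ → p ≈ 0.259259, d = −0.75 ln(1 − 0.345679) = 0.318118 ≈ 0.318.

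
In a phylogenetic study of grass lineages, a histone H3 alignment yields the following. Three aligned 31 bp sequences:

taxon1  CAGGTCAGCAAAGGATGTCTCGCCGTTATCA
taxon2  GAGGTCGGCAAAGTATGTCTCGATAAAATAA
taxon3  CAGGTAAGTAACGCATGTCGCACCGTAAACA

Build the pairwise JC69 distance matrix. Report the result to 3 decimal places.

taxon1–taxon2: 9/31 sites differ → p ≈ 0.290323, d = −0.75 ln(1 − 0.387097) = 0.367161 ≈ 0.367.
taxon1–taxon3: 8/31 sites differ → p ≈ 0.258065, d = −0.75 ln(1 − 0.344087) = 0.316295 ≈ 0.316.
taxon2–taxon3: 14/31 sites differ → p ≈ 0.451613, d = −0.75 ln(1 − 0.602151) = 0.691262 ≈ 0.691.

d(taxon1,taxon2) = 0.367, d(taxon1,taxon3) = 0.316, d(taxon2,taxon3) = 0.691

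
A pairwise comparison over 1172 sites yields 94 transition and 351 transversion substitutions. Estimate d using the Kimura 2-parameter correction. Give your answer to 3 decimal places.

P = 94/1172 ≈ 0.080205 and Q = 351/1172 ≈ 0.299488.
Under the Kimura two-parameter model, d = −½ ln(1 − 2P − Q) − ¼ ln(1 − 2Q).
1 − 2P − Q = 0.540102, giving −½ ln(0.540102) = 0.307999.
1 − 2Q = 0.401024, giving −¼ ln(0.401024) = 0.228434.
d = 0.307999 + 0.228434 = 0.536433.

0.536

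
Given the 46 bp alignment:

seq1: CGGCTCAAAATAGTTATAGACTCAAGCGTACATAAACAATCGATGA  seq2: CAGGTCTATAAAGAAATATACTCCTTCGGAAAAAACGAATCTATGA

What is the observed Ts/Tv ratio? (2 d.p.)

Transitions are A↔G and C↔T; transversions are all other mismatches.
Transitions: 1. Transversions: 16.
R = 1/16 = 0.0625 ≈ 0.06 (to 2 d.p.).

0.06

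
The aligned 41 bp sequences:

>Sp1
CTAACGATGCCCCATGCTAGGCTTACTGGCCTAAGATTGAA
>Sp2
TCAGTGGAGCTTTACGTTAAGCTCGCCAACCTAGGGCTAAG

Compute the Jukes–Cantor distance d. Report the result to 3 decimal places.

The sequences differ at 22 of 41 sites, so p = 22/41 ≈ 0.536585.
d = −(3/4) ln(1 − 4p/3) = −0.75 ln(1 − 0.715447) = −0.75 ln(0.284553)
  = −0.75 × (-1.256836) = 0.942627 substitutions/site.

0.943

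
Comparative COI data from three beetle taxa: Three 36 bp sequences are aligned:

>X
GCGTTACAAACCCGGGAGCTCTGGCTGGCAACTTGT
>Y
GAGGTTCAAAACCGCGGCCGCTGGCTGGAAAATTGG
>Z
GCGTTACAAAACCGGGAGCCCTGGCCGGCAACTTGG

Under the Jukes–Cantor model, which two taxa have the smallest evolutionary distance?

X and Z

X–Y: 11/36 differ, p = 0.306, d = 0.392.
X–Z: 4/36 differ, p = 0.111, d = 0.120.
Y–Z: 10/36 differ, p = 0.278, d = 0.347.
The smallest distance is between X and Z.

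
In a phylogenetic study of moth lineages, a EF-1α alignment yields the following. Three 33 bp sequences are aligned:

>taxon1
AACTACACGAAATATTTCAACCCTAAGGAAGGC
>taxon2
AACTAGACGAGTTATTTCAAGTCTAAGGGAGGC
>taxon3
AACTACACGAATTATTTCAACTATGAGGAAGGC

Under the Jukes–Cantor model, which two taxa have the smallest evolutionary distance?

taxon1–taxon2: 6/33 differ, p = 0.182, d = 0.208.
taxon1–taxon3: 4/33 differ, p = 0.121, d = 0.132.
taxon2–taxon3: 6/33 differ, p = 0.182, d = 0.208.
The smallest distance is between taxon1 and taxon3.

taxon1 and taxon3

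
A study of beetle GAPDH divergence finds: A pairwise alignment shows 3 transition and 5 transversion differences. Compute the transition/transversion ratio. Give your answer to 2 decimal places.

R = 3/5 = 0.60.

0.60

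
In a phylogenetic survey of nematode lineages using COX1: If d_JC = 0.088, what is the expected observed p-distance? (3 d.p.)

p = (3/4)(1 − e^(−4d/3)) = 0.75 × (1 − e^(-0.117333)) = 0.75 × (1 − 0.889289) = 0.083033.

0.083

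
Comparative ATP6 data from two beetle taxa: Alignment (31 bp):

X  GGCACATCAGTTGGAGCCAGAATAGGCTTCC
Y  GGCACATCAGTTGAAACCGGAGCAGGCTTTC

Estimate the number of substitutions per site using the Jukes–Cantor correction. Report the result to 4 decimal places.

0.2239

The sequences differ at 6 of 31 sites (14, 16, 19, 22, 23, 30), so p = 6/31 ≈ 0.193548.
d = −(3/4) ln(1 − 4p/3) = −0.75 ln(1 − 0.258064) = −0.75 ln(0.741936)
  = −0.75 × (-0.298492) = 0.223869 substitutions/site.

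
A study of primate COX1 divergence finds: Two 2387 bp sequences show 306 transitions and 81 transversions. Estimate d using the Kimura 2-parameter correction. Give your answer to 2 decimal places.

0.19

P = 306/2387 ≈ 0.128194 and Q = 81/2387 ≈ 0.033934.
Under the Kimura two-parameter model, d = −½ ln(1 − 2P − Q) − ¼ ln(1 − 2Q).
1 − 2P − Q = 0.709678, giving −½ ln(0.709678) = 0.171472.
1 − 2Q = 0.932132, giving −¼ ln(0.932132) = 0.017570.
d = 0.171472 + 0.017570 = 0.189042.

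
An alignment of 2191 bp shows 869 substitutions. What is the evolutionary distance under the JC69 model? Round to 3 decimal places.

0.564

p = 869/2191 ≈ 0.396623.
d = −(3/4) ln(1 − 4p/3) = −0.75 ln(1 − 0.528831) = −0.75 ln(0.471169)
  = −0.75 × (-0.752538) = 0.564404 substitutions/site.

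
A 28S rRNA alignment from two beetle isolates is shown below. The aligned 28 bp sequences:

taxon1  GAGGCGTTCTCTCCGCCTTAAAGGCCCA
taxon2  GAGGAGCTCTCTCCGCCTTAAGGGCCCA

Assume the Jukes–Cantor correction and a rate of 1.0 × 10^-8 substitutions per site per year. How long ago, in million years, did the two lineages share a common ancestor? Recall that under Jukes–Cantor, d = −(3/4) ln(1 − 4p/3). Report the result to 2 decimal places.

5.78

The sequences differ at 3 of 28 sites (5, 7, 22), so p = 3/28 ≈ 0.107143.
d = −(3/4) ln(1 − 4p/3) = −0.75 ln(1 − 0.142857) = −0.75 ln(0.857143)
  = −0.75 × (-0.154151) = 0.115613 substitutions/site.
Under a molecular clock d = 2μt, so t = d/(2μ) = 0.115613 / (2 × 1.0 × 10^-8) = 5.78 million years.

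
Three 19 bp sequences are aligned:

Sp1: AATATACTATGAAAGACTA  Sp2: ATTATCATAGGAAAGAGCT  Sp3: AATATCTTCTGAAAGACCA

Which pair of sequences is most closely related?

Sp1–Sp2: 7/19 differ, p = 0.368, d = 0.507.
Sp1–Sp3: 4/19 differ, p = 0.211, d = 0.247.
Sp2–Sp3: 6/19 differ, p = 0.316, d = 0.410.
The smallest distance is between Sp1 and Sp3.

Sp1 and Sp3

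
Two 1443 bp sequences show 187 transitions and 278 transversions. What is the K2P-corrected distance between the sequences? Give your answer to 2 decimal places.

0.42

P = 187/1443 ≈ 0.129591 and Q = 278/1443 ≈ 0.192654.
Under the Kimura two-parameter model, d = −½ ln(1 − 2P − Q) − ¼ ln(1 − 2Q).
1 − 2P − Q = 0.548164, giving −½ ln(0.548164) = 0.300590.
1 − 2Q = 0.614692, giving −¼ ln(0.614692) = 0.121658.
d = 0.300590 + 0.121658 = 0.422248.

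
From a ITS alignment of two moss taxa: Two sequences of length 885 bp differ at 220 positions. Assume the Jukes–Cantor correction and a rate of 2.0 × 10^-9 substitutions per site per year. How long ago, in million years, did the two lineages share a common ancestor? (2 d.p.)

p = 220/885 ≈ 0.248588.
d = −(3/4) ln(1 − 4p/3) = −0.75 ln(1 − 0.331451) = −0.75 ln(0.668549)
  = −0.75 × (-0.402646) = 0.301985 substitutions/site.
Under a molecular clock d = 2μt, so t = d/(2μ) = 0.301985 / (2 × 2.0 × 10^-9) = 75.50 million years.

75.50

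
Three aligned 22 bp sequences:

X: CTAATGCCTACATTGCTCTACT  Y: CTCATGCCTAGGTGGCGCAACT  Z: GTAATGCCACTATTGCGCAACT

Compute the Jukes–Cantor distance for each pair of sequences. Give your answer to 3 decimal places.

X–Y: 6/22 sites differ → p ≈ 0.272727, d = −0.75 ln(1 − 0.363636) = 0.338988 ≈ 0.339.
X–Z: 6/22 sites differ → p ≈ 0.272727, d = −0.75 ln(1 − 0.363636) = 0.338988 ≈ 0.339.
Y–Z: 7/22 sites differ → p ≈ 0.318182, d = −0.75 ln(1 − 0.424243) = 0.414052 ≈ 0.414.

d(X,Y) = 0.339, d(X,Z) = 0.339, d(Y,Z) = 0.414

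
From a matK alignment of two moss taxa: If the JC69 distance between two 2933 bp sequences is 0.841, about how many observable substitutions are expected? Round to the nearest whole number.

Invert JC69: p = (3/4)(1 − e^(−4d/3)) = 0.75 × (1 − e^(-1.121333)) = 0.75 × (1 − 0.325845) = 0.505616.
Expected differing sites = pL ≈ 0.505616 × 2933 = 1482.971728 ≈ 1483.

1483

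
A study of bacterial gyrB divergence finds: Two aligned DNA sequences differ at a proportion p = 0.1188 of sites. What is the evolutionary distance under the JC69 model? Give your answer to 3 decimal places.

d = −(3/4) ln(1 − 4p/3) = −0.75 ln(1 − 0.1584) = −0.75 ln(0.8416)
  = −0.75 × (-0.172450) = 0.129338 substitutions/site.

0.129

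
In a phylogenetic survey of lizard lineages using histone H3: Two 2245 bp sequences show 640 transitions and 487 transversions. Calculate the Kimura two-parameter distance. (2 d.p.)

0.92

P = 640/2245 ≈ 0.285078 and Q = 487/2245 ≈ 0.216927.
Under the Kimura two-parameter model, d = −½ ln(1 − 2P − Q) − ¼ ln(1 − 2Q).
1 − 2P − Q = 0.212917, giving −½ ln(0.212917) = 0.773426.
1 − 2Q = 0.566146, giving −¼ ln(0.566146) = 0.142226.
d = 0.773426 + 0.142226 = 0.915652.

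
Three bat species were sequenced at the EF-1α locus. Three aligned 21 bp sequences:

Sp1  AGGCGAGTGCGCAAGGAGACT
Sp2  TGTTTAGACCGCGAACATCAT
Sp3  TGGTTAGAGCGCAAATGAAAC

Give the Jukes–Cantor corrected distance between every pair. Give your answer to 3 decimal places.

d(Sp1,Sp2) = 1.076, d(Sp1,Sp3) = 0.756, d(Sp2,Sp3) = 0.532

Sp1–Sp2: 12/21 sites differ → p ≈ 0.571429, d = −0.75 ln(1 − 0.761905) = 1.076314 ≈ 1.076.
Sp1–Sp3: 10/21 sites differ → p ≈ 0.47619, d = −0.75 ln(1 − 0.63492) = 0.755729 ≈ 0.756.
Sp2–Sp3: 8/21 sites differ → p ≈ 0.380952, d = −0.75 ln(1 − 0.507936) = 0.531860 ≈ 0.532.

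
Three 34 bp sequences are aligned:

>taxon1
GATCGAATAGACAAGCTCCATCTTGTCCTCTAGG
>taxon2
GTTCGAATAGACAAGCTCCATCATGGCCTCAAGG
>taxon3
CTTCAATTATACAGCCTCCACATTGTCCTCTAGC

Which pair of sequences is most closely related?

taxon1–taxon2: 4/34 differ, p = 0.118, d = 0.128.
taxon1–taxon3: 10/34 differ, p = 0.294, d = 0.373.
taxon2–taxon3: 12/34 differ, p = 0.353, d = 0.477.
The smallest distance is between taxon1 and taxon2.

taxon1 and taxon2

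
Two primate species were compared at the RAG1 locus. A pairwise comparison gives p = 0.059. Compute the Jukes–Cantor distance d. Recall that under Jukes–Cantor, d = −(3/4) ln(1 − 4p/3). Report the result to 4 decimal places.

0.0615

d = −(3/4) ln(1 − 4p/3) = −0.75 ln(1 − 0.078667) = −0.75 ln(0.921333)
  = −0.75 × (-0.081934) = 0.061451 substitutions/site.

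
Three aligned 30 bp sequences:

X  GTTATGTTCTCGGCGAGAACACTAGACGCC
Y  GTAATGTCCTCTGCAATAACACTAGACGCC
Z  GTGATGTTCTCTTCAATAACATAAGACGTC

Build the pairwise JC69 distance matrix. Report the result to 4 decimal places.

X–Y: 5/30 sites differ → p ≈ 0.166667, d = −0.75 ln(1 − 0.222223) = 0.188487 ≈ 0.1885.
X–Z: 8/30 sites differ → p ≈ 0.266667, d = −0.75 ln(1 − 0.355556) = 0.329526 ≈ 0.3295.
Y–Z: 6/30 sites differ → p = 0.2, d = −0.75 ln(1 − 0.266667) = 0.232617 ≈ 0.2326.

d(X,Y) = 0.1885, d(X,Z) = 0.3295, d(Y,Z) = 0.2326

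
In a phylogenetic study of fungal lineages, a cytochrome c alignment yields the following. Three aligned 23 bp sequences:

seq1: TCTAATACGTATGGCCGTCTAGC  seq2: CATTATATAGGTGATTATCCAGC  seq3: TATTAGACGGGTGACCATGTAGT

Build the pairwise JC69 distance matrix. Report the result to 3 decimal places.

seq1–seq2: 12/23 sites differ → p ≈ 0.521739, d = −0.75 ln(1 − 0.695652) = 0.892188 ≈ 0.892.
seq1–seq3: 9/23 sites differ → p ≈ 0.391304, d = −0.75 ln(1 − 0.521739) = 0.553199 ≈ 0.553.
seq2–seq3: 9/23 sites differ → p ≈ 0.391304, d = −0.75 ln(1 − 0.521739) = 0.553199 ≈ 0.553.

d(seq1,seq2) = 0.892, d(seq1,seq3) = 0.553, d(seq2,seq3) = 0.553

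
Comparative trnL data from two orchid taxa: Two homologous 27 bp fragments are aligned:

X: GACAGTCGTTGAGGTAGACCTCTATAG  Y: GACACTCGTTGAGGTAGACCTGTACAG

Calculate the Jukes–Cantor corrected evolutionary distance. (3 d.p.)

The sequences differ at 3 of 27 sites (5, 22, 25), so p = 3/27 ≈ 0.111111.
d = −(3/4) ln(1 − 4p/3) = −0.75 ln(1 − 0.148148) = −0.75 ln(0.851852)
  = −0.75 × (-0.160342) = 0.120257 substitutions/site.

0.120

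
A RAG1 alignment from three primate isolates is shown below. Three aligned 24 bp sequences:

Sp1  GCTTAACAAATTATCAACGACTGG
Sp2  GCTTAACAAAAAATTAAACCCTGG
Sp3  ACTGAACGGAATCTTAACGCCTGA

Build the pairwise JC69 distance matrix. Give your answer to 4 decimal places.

Sp1–Sp2: 6/24 sites differ → p = 0.25, d = −0.75 ln(1 − 0.333333) = 0.304098 ≈ 0.3041.
Sp1–Sp3: 9/24 sites differ → p = 0.375, d = −0.75 ln(1 − 0.5) = 0.519860 ≈ 0.5199.
Sp2–Sp3: 9/24 sites differ → p = 0.375, d = −0.75 ln(1 − 0.5) = 0.519860 ≈ 0.5199.

d(Sp1,Sp2) = 0.3041, d(Sp1,Sp3) = 0.5199, d(Sp2,Sp3) = 0.5199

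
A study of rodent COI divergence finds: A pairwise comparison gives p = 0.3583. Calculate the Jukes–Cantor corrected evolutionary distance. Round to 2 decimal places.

0.49

d = −(3/4) ln(1 − 4p/3) = −0.75 ln(1 − 0.477733) = −0.75 ln(0.522267)
  = −0.75 × (-0.649576) = 0.487182 substitutions/site.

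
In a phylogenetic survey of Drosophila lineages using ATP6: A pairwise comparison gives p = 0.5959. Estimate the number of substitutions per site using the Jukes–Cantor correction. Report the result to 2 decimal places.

1.19

d = −(3/4) ln(1 − 4p/3) = −0.75 ln(1 − 0.794533) = −0.75 ln(0.205467)
  = −0.75 × (-1.582470) = 1.186853 substitutions/site.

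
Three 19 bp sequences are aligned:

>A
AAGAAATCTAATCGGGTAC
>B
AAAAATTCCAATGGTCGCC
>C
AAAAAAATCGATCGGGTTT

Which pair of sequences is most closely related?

A–B: 8/19 differ, p = 0.421, d = 0.618.
A–C: 7/19 differ, p = 0.368, d = 0.507.
B–C: 10/19 differ, p = 0.526, d = 0.907.
The smallest distance is between A and C.

A and C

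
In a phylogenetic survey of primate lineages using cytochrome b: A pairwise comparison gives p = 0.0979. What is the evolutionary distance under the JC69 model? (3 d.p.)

0.105

d = −(3/4) ln(1 − 4p/3) = −0.75 ln(1 − 0.130533) = −0.75 ln(0.869467)
  = −0.75 × (-0.139875) = 0.104906 substitutions/site.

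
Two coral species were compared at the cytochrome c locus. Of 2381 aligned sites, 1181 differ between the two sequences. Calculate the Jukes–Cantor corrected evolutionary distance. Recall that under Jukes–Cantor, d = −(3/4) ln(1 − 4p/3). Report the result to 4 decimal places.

p = 1181/2381 ≈ 0.49601.
d = −(3/4) ln(1 − 4p/3) = −0.75 ln(1 − 0.661347) = −0.75 ln(0.338653)
  = −0.75 × (-1.082779) = 0.812084 substitutions/site.

0.8121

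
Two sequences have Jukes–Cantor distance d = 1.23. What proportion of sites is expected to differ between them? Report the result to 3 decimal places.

p = (3/4)(1 − e^(−4d/3)) = 0.75 × (1 − e^(-1.64)) = 0.75 × (1 − 0.193980) = 0.604515.

0.605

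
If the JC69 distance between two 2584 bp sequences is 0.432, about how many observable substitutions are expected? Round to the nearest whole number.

Invert JC69: p = (3/4)(1 − e^(−4d/3)) = 0.75 × (1 − e^(-0.576)) = 0.75 × (1 − 0.562142) = 0.328394.
Expected differing sites = pL ≈ 0.328394 × 2584 = 848.570096 ≈ 849.

849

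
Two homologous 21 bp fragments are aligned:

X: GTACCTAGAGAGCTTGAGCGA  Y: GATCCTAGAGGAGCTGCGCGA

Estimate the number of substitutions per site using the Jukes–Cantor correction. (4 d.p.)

The sequences differ at 7 of 21 sites (2, 3, 11, 12, 13, 14, 17), so p = 7/21 ≈ 0.333333.
d = −(3/4) ln(1 − 4p/3) = −0.75 ln(1 − 0.444444) = −0.75 ln(0.555556)
  = −0.75 × (-0.587786) = 0.440840 substitutions/site.

0.4408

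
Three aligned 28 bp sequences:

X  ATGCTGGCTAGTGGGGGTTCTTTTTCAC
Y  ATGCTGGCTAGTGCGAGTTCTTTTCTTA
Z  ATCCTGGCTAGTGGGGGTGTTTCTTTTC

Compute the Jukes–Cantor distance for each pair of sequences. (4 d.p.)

d(X,Y) = 0.2524, d(X,Z) = 0.2524, d(Y,Z) = 0.3597

X–Y: 6/28 sites differ → p ≈ 0.214286, d = −0.75 ln(1 − 0.285715) = 0.252355 ≈ 0.2524.
X–Z: 6/28 sites differ → p ≈ 0.214286, d = −0.75 ln(1 − 0.285715) = 0.252355 ≈ 0.2524.
Y–Z: 8/28 sites differ → p ≈ 0.285714, d = −0.75 ln(1 − 0.380952) = 0.359679 ≈ 0.3597.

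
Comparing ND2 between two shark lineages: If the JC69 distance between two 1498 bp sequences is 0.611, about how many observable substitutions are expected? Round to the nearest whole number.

Invert JC69: p = (3/4)(1 − e^(−4d/3)) = 0.75 × (1 − e^(-0.814667)) = 0.75 × (1 − 0.442787) = 0.417910.
Expected differing sites = pL ≈ 0.417910 × 1498 = 626.02918 ≈ 626.

626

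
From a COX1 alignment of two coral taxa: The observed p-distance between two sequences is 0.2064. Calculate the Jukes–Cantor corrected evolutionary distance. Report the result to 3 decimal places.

d = −(3/4) ln(1 − 4p/3) = −0.75 ln(1 − 0.2752) = −0.75 ln(0.7248)
  = −0.75 × (-0.321860) = 0.241395 substitutions/site.

0.241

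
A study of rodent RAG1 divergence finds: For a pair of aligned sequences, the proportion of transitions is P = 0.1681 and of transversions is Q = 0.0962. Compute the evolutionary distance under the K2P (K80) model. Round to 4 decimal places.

0.3366

Under the Kimura two-parameter model, d = −½ ln(1 − 2P − Q) − ¼ ln(1 − 2Q).
1 − 2P − Q = 0.5676, giving −½ ln(0.5676) = 0.283169.
1 − 2Q = 0.8076, giving −¼ ln(0.8076) = 0.053422.
d = 0.283169 + 0.053422 = 0.336591.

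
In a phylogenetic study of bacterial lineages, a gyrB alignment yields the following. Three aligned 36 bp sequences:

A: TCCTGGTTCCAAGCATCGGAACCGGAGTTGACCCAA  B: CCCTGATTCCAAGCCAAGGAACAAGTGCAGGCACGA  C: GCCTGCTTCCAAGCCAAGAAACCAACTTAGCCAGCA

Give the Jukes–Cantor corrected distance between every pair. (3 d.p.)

A–B: 13/36 sites differ → p ≈ 0.361111, d = −0.75 ln(1 − 0.481481) = 0.492584 ≈ 0.493.
A–C: 15/36 sites differ → p ≈ 0.416667, d = −0.75 ln(1 − 0.555556) = 0.608198 ≈ 0.608.
B–C: 11/36 sites differ → p ≈ 0.305556, d = −0.75 ln(1 − 0.407408) = 0.392437 ≈ 0.392.

d(A,B) = 0.493, d(A,C) = 0.608, d(B,C) = 0.392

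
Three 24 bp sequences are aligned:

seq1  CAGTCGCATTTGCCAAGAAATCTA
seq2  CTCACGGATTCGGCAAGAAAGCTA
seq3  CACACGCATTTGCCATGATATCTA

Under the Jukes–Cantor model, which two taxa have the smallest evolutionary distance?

seq1–seq2: 7/24 differ, p = 0.292, d = 0.369.
seq1–seq3: 4/24 differ, p = 0.167, d = 0.188.
seq2–seq3: 7/24 differ, p = 0.292, d = 0.369.
The smallest distance is between seq1 and seq3.

seq1 and seq3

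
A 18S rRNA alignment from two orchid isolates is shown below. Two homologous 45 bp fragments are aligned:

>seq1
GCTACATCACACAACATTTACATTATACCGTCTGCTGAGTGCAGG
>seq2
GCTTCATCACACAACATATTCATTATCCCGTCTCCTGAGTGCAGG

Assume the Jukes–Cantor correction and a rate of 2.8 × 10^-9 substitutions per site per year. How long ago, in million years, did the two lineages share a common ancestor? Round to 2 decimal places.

The sequences differ at 5 of 45 sites (4, 18, 20, 27, 34), so p = 5/45 ≈ 0.111111.
d = −(3/4) ln(1 − 4p/3) = −0.75 ln(1 − 0.148148) = −0.75 ln(0.851852)
  = −0.75 × (-0.160342) = 0.120257 substitutions/site.
Under a molecular clock d = 2μt, so t = d/(2μ) = 0.120257 / (2 × 2.8 × 10^-9) = 21.47 million years.

21.47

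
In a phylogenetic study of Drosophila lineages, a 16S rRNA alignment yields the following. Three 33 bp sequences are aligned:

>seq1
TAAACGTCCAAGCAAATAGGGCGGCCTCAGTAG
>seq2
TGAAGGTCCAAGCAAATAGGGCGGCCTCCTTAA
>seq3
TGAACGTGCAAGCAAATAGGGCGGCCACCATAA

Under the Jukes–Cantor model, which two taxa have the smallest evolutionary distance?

seq2 and seq3

seq1–seq2: 5/33 differ, p = 0.152, d = 0.169.
seq1–seq3: 6/33 differ, p = 0.182, d = 0.208.
seq2–seq3: 4/33 differ, p = 0.121, d = 0.132.
The smallest distance is between seq2 and seq3.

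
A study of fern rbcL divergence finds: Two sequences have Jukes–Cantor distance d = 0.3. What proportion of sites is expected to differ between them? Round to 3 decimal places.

p = (3/4)(1 − e^(−4d/3)) = 0.75 × (1 − e^(-0.4)) = 0.75 × (1 − 0.670320) = 0.247260.

0.247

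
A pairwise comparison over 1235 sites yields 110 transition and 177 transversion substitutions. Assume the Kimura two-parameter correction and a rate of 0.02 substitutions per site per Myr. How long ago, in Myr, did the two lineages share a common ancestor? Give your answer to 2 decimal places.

6.96

P = 110/1235 ≈ 0.089069 and Q = 177/1235 ≈ 0.14332.
Under the Kimura two-parameter model, d = −½ ln(1 − 2P − Q) − ¼ ln(1 − 2Q).
1 − 2P − Q = 0.678542, giving −½ ln(0.678542) = 0.193904.
1 − 2Q = 0.71336, giving −¼ ln(0.71336) = 0.084442.
d = 0.193904 + 0.084442 = 0.278346.
Under a molecular clock d = 2μt, so t = d/(2μ) = 0.278346 / (2 × 0.02) = 6.96 Myr.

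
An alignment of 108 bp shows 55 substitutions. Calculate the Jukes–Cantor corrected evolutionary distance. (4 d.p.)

0.8523

p = 55/108 ≈ 0.509259.
d = −(3/4) ln(1 − 4p/3) = −0.75 ln(1 − 0.679012) = −0.75 ln(0.320988)
  = −0.75 × (-1.136352) = 0.852264 substitutions/site.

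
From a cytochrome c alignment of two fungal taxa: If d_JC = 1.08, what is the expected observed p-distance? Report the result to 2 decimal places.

0.57

p = (3/4)(1 − e^(−4d/3)) = 0.75 × (1 − e^(-1.44)) = 0.75 × (1 − 0.236928) = 0.572304.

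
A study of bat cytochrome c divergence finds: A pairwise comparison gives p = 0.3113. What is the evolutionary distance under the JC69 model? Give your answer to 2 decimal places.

d = −(3/4) ln(1 − 4p/3) = −0.75 ln(1 − 0.415067) = −0.75 ln(0.584933)
  = −0.75 × (-0.536258) = 0.402194 substitutions/site.

0.40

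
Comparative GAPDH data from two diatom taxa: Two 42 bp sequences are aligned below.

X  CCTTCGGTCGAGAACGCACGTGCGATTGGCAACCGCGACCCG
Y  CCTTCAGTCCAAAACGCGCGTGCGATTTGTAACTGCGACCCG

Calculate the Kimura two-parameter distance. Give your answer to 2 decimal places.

Of 42 sites, 5 differences are transitions and 2 are transversions, so P = 5/42 ≈ 0.119048 and Q = 2/42 ≈ 0.047619.
Under the Kimura two-parameter model, d = −½ ln(1 − 2P − Q) − ¼ ln(1 − 2Q).
1 − 2P − Q = 0.714285, giving −½ ln(0.714285) = 0.168237.
1 − 2Q = 0.904762, giving −¼ ln(0.904762) = 0.025021.
d = 0.168237 + 0.025021 = 0.193258.

0.19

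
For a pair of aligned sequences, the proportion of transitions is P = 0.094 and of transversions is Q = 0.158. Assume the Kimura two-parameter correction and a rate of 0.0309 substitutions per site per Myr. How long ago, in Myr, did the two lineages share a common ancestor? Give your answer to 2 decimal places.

4.97

Under the Kimura two-parameter model, d = −½ ln(1 − 2P − Q) − ¼ ln(1 − 2Q).
1 − 2P − Q = 0.654, giving −½ ln(0.654) = 0.212324.
1 − 2Q = 0.684, giving −¼ ln(0.684) = 0.094949.
d = 0.212324 + 0.094949 = 0.307273.
Under a molecular clock d = 2μt, so t = d/(2μ) = 0.307273 / (2 × 0.0309) = 4.97 Myr.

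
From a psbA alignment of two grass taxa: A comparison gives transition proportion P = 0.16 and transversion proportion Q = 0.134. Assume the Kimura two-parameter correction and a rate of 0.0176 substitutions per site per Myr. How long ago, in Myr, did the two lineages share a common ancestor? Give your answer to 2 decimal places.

10.81

Under the Kimura two-parameter model, d = −½ ln(1 − 2P − Q) − ¼ ln(1 − 2Q).
1 − 2P − Q = 0.546, giving −½ ln(0.546) = 0.302568.
1 − 2Q = 0.732, giving −¼ ln(0.732) = 0.077994.
d = 0.302568 + 0.077994 = 0.380562.
Under a molecular clock d = 2μt, so t = d/(2μ) = 0.380562 / (2 × 0.0176) = 10.81 Myr.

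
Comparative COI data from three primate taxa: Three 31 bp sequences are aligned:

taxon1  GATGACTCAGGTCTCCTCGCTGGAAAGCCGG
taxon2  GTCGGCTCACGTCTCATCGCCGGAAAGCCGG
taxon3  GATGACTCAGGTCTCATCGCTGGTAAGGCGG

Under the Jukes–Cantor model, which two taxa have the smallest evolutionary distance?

taxon1–taxon2: 6/31 differ, p = 0.194, d = 0.224.
taxon1–taxon3: 3/31 differ, p = 0.097, d = 0.104.
taxon2–taxon3: 7/31 differ, p = 0.226, d = 0.269.
The smallest distance is between taxon1 and taxon3.

taxon1 and taxon3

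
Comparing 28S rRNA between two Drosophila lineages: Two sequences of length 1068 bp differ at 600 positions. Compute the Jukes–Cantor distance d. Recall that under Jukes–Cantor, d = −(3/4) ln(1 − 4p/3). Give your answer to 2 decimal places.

1.04

p = 600/1068 ≈ 0.561798.
d = −(3/4) ln(1 − 4p/3) = −0.75 ln(1 − 0.749064) = −0.75 ln(0.250936)
  = −0.75 × (-1.382557) = 1.036918 substitutions/site.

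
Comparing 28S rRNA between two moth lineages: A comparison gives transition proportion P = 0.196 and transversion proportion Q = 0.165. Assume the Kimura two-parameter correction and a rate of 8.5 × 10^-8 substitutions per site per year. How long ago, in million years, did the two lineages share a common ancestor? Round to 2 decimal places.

Under the Kimura two-parameter model, d = −½ ln(1 − 2P − Q) − ¼ ln(1 − 2Q).
1 − 2P − Q = 0.443, giving −½ ln(0.443) = 0.407093.
1 − 2Q = 0.67, giving −¼ ln(0.67) = 0.100119.
d = 0.407093 + 0.100119 = 0.507212.
Under a molecular clock d = 2μt, so t = d/(2μ) = 0.507212 / (2 × 8.5 × 10^-8) = 2.98 million years.

2.98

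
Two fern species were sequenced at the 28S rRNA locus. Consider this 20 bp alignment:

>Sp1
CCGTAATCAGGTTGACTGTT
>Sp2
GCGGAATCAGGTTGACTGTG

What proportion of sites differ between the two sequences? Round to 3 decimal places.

The sequences differ at 3 of 20 positions (sites 1, 4, 20).
p = 3/20 = 0.150.

0.150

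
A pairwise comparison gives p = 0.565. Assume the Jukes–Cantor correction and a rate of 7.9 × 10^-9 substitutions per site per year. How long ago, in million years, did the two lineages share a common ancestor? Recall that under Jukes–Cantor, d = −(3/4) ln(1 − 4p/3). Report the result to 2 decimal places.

d = −(3/4) ln(1 − 4p/3) = −0.75 ln(1 − 0.753333) = −0.75 ln(0.246667)
  = −0.75 × (-1.399716) = 1.049787 substitutions/site.
Under a molecular clock d = 2μt, so t = d/(2μ) = 1.049787 / (2 × 7.9 × 10^-9) = 66.44 million years.

66.44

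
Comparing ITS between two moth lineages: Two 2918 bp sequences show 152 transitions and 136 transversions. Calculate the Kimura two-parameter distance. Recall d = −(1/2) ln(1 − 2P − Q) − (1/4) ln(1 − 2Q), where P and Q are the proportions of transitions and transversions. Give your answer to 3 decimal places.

0.106

P = 152/2918 ≈ 0.05209 and Q = 136/2918 ≈ 0.046607.
Under the Kimura two-parameter model, d = −½ ln(1 − 2P − Q) − ¼ ln(1 − 2Q).
1 − 2P − Q = 0.849213, giving −½ ln(0.849213) = 0.081723.
1 − 2Q = 0.906786, giving −¼ ln(0.906786) = 0.024462.
d = 0.081723 + 0.024462 = 0.106185.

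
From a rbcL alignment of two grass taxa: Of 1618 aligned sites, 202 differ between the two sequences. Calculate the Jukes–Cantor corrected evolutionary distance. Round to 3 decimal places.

p = 202/1618 ≈ 0.124845.
d = −(3/4) ln(1 − 4p/3) = −0.75 ln(1 − 0.16646) = −0.75 ln(0.83354)
  = −0.75 × (-0.182074) = 0.136556 substitutions/site.

0.137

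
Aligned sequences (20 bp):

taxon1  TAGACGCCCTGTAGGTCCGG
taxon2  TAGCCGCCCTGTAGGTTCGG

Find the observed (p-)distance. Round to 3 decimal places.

0.100

The sequences differ at 2 of 20 positions (sites 4, 17).
p = 2/20 = 0.100.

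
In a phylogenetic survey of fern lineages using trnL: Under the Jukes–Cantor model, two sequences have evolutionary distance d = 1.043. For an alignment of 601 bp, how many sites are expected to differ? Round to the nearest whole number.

Invert JC69: p = (3/4)(1 − e^(−4d/3)) = 0.75 × (1 − e^(-1.390667)) = 0.75 × (1 − 0.248909) = 0.563318.
Expected differing sites = pL ≈ 0.563318 × 601 = 338.554118 ≈ 339.

339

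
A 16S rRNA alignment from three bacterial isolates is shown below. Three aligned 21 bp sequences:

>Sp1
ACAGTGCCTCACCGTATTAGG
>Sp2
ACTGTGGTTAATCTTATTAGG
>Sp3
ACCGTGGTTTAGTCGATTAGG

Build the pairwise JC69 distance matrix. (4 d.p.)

Sp1–Sp2: 6/21 sites differ → p ≈ 0.285714, d = −0.75 ln(1 − 0.380952) = 0.359679 ≈ 0.3597.
Sp1–Sp3: 8/21 sites differ → p ≈ 0.380952, d = −0.75 ln(1 − 0.507936) = 0.531860 ≈ 0.5319.
Sp2–Sp3: 6/21 sites differ → p ≈ 0.285714, d = −0.75 ln(1 − 0.380952) = 0.359679 ≈ 0.3597.

d(Sp1,Sp2) = 0.3597, d(Sp1,Sp3) = 0.5319, d(Sp2,Sp3) = 0.3597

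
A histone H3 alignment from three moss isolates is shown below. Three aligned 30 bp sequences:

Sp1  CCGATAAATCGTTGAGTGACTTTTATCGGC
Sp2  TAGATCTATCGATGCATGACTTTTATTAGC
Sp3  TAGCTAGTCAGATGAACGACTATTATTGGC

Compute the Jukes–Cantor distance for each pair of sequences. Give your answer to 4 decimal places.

d(Sp1,Sp2) = 0.3831, d(Sp1,Sp3) = 0.5716, d(Sp2,Sp3) = 0.4408

Sp1–Sp2: 9/30 sites differ → p = 0.3, d = −0.75 ln(1 − 0.4) = 0.383119 ≈ 0.3831.
Sp1–Sp3: 12/30 sites differ → p = 0.4, d = −0.75 ln(1 − 0.533333) = 0.571605 ≈ 0.5716.
Sp2–Sp3: 10/30 sites differ → p ≈ 0.333333, d = −0.75 ln(1 − 0.444444) = 0.440839 ≈ 0.4408.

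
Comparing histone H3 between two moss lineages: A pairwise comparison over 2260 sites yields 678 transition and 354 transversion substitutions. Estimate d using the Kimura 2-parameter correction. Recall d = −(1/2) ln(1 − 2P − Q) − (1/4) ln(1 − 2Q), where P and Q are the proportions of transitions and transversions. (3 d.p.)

0.801

P = 678/2260 = 0.3 and Q = 354/2260 ≈ 0.156637.
Under the Kimura two-parameter model, d = −½ ln(1 − 2P − Q) − ¼ ln(1 − 2Q).
1 − 2P − Q = 0.243363, giving −½ ln(0.243363) = 0.706601.
1 − 2Q = 0.686726, giving −¼ ln(0.686726) = 0.093955.
d = 0.706601 + 0.093955 = 0.800556.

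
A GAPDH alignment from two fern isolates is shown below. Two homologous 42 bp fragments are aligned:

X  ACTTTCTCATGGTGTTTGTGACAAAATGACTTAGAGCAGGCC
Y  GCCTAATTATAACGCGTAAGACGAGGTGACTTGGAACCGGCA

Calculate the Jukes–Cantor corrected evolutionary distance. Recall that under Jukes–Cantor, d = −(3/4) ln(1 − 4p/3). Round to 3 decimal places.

0.693

The sequences differ at 19 of 42 sites, so p = 19/42 ≈ 0.452381.
d = −(3/4) ln(1 − 4p/3) = −0.75 ln(1 − 0.603175) = −0.75 ln(0.396825)
  = −0.75 × (-0.924260) = 0.693195 substitutions/site.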